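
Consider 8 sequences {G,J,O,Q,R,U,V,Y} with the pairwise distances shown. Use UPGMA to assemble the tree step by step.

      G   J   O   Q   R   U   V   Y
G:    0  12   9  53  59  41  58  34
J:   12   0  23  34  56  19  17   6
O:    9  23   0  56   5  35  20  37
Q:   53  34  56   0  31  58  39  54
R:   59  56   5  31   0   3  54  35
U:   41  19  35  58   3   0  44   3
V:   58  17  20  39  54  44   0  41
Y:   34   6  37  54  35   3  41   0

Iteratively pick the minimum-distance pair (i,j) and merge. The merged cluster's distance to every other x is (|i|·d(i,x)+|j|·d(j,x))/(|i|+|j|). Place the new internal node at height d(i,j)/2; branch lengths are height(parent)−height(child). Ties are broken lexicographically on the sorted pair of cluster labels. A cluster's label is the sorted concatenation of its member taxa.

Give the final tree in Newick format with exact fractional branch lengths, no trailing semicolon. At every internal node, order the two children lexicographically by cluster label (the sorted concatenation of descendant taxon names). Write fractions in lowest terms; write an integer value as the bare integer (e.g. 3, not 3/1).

step 1: merge (R,U) at d=3; branch lengths R→3/2, U→3/2; new cluster RU
  updated: d(G,RU)=50, d(J,RU)=75/2, d(O,RU)=20, d(Q,RU)=89/2, d(RU,V)=49, d(RU,Y)=19
step 2: merge (J,Y) at d=6; branch lengths J→3, Y→3; new cluster JY
  updated: d(G,JY)=23, d(JY,O)=30, d(JY,Q)=44, d(JY,RU)=113/4, d(JY,V)=29
step 3: merge (G,O) at d=9; branch lengths G→9/2, O→9/2; new cluster GO
  updated: d(GO,JY)=53/2, d(GO,Q)=109/2, d(GO,RU)=35, d(GO,V)=39
step 4: merge (GO,JY) at d=53/2; branch lengths GO→35/4, JY→41/4; new cluster GJOY
  updated: d(GJOY,Q)=197/4, d(GJOY,RU)=253/8, d(GJOY,V)=34
step 5: merge (GJOY,RU) at d=253/8; branch lengths GJOY→41/16, RU→229/16; new cluster GJORUY
  updated: d(GJORUY,Q)=143/3, d(GJORUY,V)=39
step 6: merge (GJORUY,V) at d=39; branch lengths GJORUY→59/16, V→39/2; new cluster GJORUVY
  updated: d(GJORUVY,Q)=325/7
step 7: merge (GJORUVY,Q) at d=325/7; branch lengths GJORUVY→26/7, Q→325/14; new cluster GJOQRUVY
final tree: (((((G:9/2,O:9/2):35/4,(J:3,Y:3):41/4):41/16,(R:3/2,U:3/2):229/16):59/16,V:39/2):26/7,Q:325/14)
total length: 11647/112

(((((G:9/2,O:9/2):35/4,(J:3,Y:3):41/4):41/16,(R:3/2,U:3/2):229/16):59/16,V:39/2):26/7,Q:325/14)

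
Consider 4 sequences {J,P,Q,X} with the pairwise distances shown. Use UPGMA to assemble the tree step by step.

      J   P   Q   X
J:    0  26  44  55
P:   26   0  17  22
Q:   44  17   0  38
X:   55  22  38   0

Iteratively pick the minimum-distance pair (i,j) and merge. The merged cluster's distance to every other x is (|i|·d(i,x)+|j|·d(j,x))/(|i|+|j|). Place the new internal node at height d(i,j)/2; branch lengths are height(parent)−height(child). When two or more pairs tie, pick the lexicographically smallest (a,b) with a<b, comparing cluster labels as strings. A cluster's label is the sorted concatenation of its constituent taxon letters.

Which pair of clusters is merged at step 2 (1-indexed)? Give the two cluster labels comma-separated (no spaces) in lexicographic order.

PQ,X

step 1: merge (P,Q) at d=17; branch lengths P→17/2, Q→17/2; new cluster PQ
  updated: d(J,PQ)=35, d(PQ,X)=30
step 2: merge (PQ,X) at d=30; branch lengths PQ→13/2, X→15; new cluster PQX
  updated: d(J,PQX)=125/3
step 3: merge (J,PQX) at d=125/3; branch lengths J→125/6, PQX→35/6; new cluster JPQX
final tree: (J:125/6,((P:17/2,Q:17/2):13/2,X:15):35/6)
total length: 391/6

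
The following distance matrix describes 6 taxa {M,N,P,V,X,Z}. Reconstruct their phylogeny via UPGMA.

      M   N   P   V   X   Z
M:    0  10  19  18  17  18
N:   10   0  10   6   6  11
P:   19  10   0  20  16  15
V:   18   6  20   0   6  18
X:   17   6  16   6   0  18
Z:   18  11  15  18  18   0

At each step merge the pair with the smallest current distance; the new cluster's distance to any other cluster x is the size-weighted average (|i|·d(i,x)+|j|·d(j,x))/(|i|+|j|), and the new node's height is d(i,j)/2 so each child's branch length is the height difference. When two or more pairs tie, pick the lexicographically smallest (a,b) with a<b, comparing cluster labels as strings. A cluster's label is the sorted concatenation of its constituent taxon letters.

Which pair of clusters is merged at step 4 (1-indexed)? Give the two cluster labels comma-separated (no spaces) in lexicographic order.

P,Z

step 1: merge (N,V) at d=6; branch lengths N→3, V→3; new cluster NV
  updated: d(M,NV)=14, d(NV,P)=15, d(NV,X)=6, d(NV,Z)=29/2
step 2: merge (NV,X) at d=6; branch lengths NV→0, X→3; new cluster NVX
  updated: d(M,NVX)=15, d(NVX,P)=46/3, d(NVX,Z)=47/3
step 3: merge (M,NVX) at d=15; branch lengths M→15/2, NVX→9/2; new cluster MNVX
  updated: d(MNVX,P)=65/4, d(MNVX,Z)=65/4
step 4: merge (P,Z) at d=15; branch lengths P→15/2, Z→15/2; new cluster PZ
  updated: d(MNVX,PZ)=65/4
step 5: merge (MNVX,PZ) at d=65/4; branch lengths MNVX→5/8, PZ→5/8; new cluster MNPVXZ
final tree: ((M:15/2,((N:3,V:3):0,X:3):9/2):5/8,(P:15/2,Z:15/2):5/8)
total length: 149/4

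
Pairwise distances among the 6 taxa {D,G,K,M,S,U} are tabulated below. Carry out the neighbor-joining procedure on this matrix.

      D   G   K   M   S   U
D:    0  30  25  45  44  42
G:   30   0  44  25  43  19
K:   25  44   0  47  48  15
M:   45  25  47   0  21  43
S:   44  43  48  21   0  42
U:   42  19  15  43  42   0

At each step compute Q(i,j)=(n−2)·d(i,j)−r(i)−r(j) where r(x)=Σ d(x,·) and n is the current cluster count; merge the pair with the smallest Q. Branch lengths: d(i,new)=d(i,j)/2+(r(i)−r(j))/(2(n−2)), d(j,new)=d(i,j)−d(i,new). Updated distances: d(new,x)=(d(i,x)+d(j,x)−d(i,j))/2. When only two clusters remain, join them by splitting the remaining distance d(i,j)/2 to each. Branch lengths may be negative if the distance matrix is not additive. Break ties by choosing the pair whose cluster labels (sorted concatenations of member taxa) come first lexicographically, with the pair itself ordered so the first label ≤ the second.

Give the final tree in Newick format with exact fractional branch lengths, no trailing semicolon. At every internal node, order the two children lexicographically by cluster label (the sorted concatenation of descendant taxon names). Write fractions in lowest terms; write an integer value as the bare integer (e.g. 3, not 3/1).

step 1: merge (M,S) at d=21, Q=-295; branch lengths M→67/8, S→101/8; new cluster MS
  updated: d(D,MS)=34, d(G,MS)=47/2, d(K,MS)=37, d(MS,U)=32
step 2: merge (K,U) at d=15, Q=-184; branch lengths K→29/3, U→16/3; new cluster KU
  updated: d(D,KU)=26, d(G,KU)=24, d(KU,MS)=27
step 3: merge (D,KU) at d=26, Q=-115; branch lengths D→65/4, KU→39/4; new cluster DKU
  updated: d(DKU,G)=14, d(DKU,MS)=35/2
step 4: merge (DKU,G) at d=14, Q=-55; branch lengths DKU→4, G→10; new cluster DGKU
  updated: d(DGKU,MS)=27/2
step 5: merge (DGKU,MS) at d=27/2; branch lengths DGKU→27/4, MS→27/4; new cluster DGKMSU
final tree: (((D:65/4,(K:29/3,U:16/3):39/4):4,G:10):27/4,(M:67/8,S:101/8):27/4)
total length: 179/2

(((D:65/4,(K:29/3,U:16/3):39/4):4,G:10):27/4,(M:67/8,S:101/8):27/4)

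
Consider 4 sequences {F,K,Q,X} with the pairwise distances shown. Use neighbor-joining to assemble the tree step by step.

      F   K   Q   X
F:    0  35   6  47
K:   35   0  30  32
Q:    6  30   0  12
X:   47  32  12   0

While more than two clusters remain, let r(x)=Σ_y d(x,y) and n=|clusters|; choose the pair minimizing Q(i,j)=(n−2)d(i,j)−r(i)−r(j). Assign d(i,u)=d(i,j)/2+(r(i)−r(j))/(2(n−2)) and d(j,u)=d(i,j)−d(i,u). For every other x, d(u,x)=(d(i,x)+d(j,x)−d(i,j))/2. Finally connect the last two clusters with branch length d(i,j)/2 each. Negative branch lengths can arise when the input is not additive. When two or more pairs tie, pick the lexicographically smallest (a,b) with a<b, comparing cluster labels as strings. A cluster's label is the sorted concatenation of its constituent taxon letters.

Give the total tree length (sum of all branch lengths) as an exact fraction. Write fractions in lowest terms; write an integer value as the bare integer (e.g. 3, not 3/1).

50

iteration 1: select F,Q (d=6, Q=-124); attach at lengths (13, -7); label the merged cluster FQ
  updated: d(FQ,K)=59/2, d(FQ,X)=53/2
iteration 2: select FQ,K (d=59/2, Q=-88); attach at lengths (12, 35/2); label the merged cluster FKQ
  updated: d(FKQ,X)=29/2
iteration 3: select FKQ,X (d=29/2); attach at lengths (29/4, 29/4); label the merged cluster FKQX
final tree: (((F:13,Q:-7):12,K:35/2):29/4,X:29/4)
total length: 50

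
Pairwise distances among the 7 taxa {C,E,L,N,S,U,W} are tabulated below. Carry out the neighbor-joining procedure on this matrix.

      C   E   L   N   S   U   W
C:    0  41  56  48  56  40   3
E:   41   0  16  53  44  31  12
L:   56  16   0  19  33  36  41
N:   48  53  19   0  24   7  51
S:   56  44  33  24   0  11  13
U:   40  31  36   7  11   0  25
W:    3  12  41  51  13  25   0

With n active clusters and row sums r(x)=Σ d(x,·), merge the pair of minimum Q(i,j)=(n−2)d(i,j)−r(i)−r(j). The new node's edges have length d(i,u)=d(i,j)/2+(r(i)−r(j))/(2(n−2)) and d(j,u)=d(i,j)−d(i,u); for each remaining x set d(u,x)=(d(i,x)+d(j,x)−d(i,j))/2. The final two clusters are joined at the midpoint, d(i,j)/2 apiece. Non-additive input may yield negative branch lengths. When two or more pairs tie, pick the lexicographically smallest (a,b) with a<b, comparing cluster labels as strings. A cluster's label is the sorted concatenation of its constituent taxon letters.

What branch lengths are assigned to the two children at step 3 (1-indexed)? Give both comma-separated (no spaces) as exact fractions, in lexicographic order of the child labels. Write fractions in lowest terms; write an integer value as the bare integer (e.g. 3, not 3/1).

56/3,28/3

iteration 1: select C,W (d=3, Q=-374); attach at lengths (57/5, -42/5); label the merged cluster CW
  updated: d(CW,E)=25, d(CW,L)=47, d(CW,N)=48, d(CW,S)=33, d(CW,U)=31
iteration 2: select E,L (d=16, Q=-256); attach at lengths (41/4, 23/4); label the merged cluster EL
  updated: d(CW,EL)=28, d(EL,N)=28, d(EL,S)=61/2, d(EL,U)=51/2
iteration 3: select CW,EL (d=28, Q=-168); attach at lengths (56/3, 28/3); label the merged cluster CELW
  updated: d(CELW,N)=24, d(CELW,S)=71/4, d(CELW,U)=57/4
iteration 4: select CELW,S (d=71/4, Q=-293/4); attach at lengths (155/16, 129/16); label the merged cluster CELSW
  updated: d(CELSW,N)=121/8, d(CELSW,U)=15/4
iteration 5: select CELSW,N (d=121/8, Q=-207/8); attach at lengths (95/16, 147/16); label the merged cluster CELNSW
  updated: d(CELNSW,U)=-35/16
iteration 6: select CELNSW,U (d=-35/16); attach at lengths (-35/32, -35/32); label the merged cluster CELNSUW
final tree: (((((C:57/5,W:-42/5):56/3,(E:41/4,L:23/4):28/3):155/16,S:129/16):95/16,N:147/16):-35/32,U:-35/32)
total length: 1243/16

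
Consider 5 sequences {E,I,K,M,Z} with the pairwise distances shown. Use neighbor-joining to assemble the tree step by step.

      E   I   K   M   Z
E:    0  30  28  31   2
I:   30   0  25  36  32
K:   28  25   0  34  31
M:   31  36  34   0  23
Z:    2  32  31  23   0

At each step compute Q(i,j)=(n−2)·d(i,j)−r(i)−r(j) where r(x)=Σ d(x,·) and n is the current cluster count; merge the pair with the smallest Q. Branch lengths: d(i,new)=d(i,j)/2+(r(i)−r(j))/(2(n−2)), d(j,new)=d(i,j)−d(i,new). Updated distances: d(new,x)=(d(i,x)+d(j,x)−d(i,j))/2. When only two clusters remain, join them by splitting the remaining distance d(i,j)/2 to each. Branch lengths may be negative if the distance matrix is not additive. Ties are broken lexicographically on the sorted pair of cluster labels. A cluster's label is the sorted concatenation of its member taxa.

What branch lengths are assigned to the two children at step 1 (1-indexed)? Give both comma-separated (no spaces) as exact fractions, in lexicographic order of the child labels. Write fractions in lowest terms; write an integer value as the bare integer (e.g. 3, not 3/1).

3/2,1/2

step 1: merge (E,Z) at d=2, Q=-173; branch lengths E→3/2, Z→1/2; new cluster EZ
  updated: d(EZ,I)=30, d(EZ,K)=57/2, d(EZ,M)=26
step 2: merge (EZ,M) at d=26, Q=-257/2; branch lengths EZ→81/8, M→127/8; new cluster EMZ
  updated: d(EMZ,I)=20, d(EMZ,K)=73/4
step 3: merge (EMZ,I) at d=20, Q=-253/4; branch lengths EMZ→53/8, I→107/8; new cluster EIMZ
  updated: d(EIMZ,K)=93/8
step 4: merge (EIMZ,K) at d=93/8; branch lengths EIMZ→93/16, K→93/16; new cluster EIKMZ
final tree: ((((E:3/2,Z:1/2):81/8,M:127/8):53/8,I:107/8):93/16,K:93/16)
total length: 477/8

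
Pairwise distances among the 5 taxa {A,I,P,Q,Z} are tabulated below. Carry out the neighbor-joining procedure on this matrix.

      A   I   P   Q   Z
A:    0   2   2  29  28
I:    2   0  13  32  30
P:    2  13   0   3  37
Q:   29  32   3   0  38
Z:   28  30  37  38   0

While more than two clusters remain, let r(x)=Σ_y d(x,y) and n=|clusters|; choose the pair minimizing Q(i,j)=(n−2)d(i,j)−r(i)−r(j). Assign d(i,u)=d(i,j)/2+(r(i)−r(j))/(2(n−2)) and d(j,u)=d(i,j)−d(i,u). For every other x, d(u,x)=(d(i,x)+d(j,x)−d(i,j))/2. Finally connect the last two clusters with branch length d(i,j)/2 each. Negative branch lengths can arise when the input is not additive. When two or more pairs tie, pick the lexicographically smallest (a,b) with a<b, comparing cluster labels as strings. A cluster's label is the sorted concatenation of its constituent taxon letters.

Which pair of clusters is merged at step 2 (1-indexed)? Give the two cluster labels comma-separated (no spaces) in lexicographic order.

1. join P+Q (d=3, Q=-148) ⇒ PQ; edges |P|=-19/3, |Q|=28/3
  updated: d(A,PQ)=14, d(I,PQ)=21, d(PQ,Z)=36
2. join A+I (d=2, Q=-93) ⇒ AI; edges |A|=-5/4, |I|=13/4
  updated: d(AI,PQ)=33/2, d(AI,Z)=28
3. join AI+PQ (d=33/2, Q=-161/2) ⇒ AIPQ; edges |AI|=17/4, |PQ|=49/4
  updated: d(AIPQ,Z)=95/4
4. join AIPQ+Z (d=95/4) ⇒ AIPQZ; edges |AIPQ|=95/8, |Z|=95/8
final tree: (((A:-5/4,I:13/4):17/4,(P:-19/3,Q:28/3):49/4):95/8,Z:95/8)
total length: 181/4

A,I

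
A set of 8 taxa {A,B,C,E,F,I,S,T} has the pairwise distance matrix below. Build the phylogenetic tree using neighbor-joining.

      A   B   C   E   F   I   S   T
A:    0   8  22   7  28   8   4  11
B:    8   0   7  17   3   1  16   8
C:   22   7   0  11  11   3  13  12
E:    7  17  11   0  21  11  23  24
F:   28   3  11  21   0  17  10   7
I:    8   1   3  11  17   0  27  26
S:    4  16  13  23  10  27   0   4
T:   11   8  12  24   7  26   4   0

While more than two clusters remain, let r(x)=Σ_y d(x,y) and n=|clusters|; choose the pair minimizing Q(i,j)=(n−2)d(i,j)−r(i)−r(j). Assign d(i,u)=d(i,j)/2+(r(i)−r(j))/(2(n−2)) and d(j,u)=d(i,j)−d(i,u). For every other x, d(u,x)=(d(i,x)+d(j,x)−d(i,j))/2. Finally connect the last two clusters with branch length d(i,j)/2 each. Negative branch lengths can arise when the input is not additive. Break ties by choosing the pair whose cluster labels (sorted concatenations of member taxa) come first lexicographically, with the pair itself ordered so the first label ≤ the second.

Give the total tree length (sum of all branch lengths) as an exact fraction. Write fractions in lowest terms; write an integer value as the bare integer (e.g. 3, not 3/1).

1111/32

step 1: merge (S,T) at d=4, Q=-165; branch lengths S→29/12, T→19/12; new cluster ST
  updated: d(A,ST)=11/2, d(B,ST)=10, d(C,ST)=21/2, d(E,ST)=43/2, d(F,ST)=13/2, d(I,ST)=49/2
step 2: merge (F,ST) at d=13/2, Q=-265/2; branch lengths F→81/20, ST→49/20; new cluster FST
  updated: d(A,FST)=27/2, d(B,FST)=13/4, d(C,FST)=15/2, d(E,FST)=18, d(FST,I)=35/2
step 3: merge (A,E) at d=7, Q=-189/2; branch lengths A→45/16, E→67/16; new cluster AE
  updated: d(AE,B)=9, d(AE,C)=13, d(AE,FST)=49/4, d(AE,I)=6
step 4: merge (B,FST) at d=13/4, Q=-51; branch lengths B→-7/4, FST→5; new cluster BFST
  updated: d(AE,BFST)=9, d(BFST,C)=45/8, d(BFST,I)=61/8
step 5: merge (AE,I) at d=6, Q=-261/8; branch lengths AE→187/32, I→5/32; new cluster AEI
  updated: d(AEI,BFST)=85/16, d(AEI,C)=5
step 6: merge (AEI,BFST) at d=85/16, Q=-255/16; branch lengths AEI→75/32, BFST→95/32; new cluster ABEFIST
  updated: d(ABEFIST,C)=85/32
step 7: merge (ABEFIST,C) at d=85/32; branch lengths ABEFIST→85/64, C→85/64; new cluster ABCEFIST
final tree: ((((A:45/16,E:67/16):187/32,I:5/32):75/32,(B:-7/4,(F:81/20,(S:29/12,T:19/12):49/20):5):95/32):85/64,C:85/64)
total length: 1111/32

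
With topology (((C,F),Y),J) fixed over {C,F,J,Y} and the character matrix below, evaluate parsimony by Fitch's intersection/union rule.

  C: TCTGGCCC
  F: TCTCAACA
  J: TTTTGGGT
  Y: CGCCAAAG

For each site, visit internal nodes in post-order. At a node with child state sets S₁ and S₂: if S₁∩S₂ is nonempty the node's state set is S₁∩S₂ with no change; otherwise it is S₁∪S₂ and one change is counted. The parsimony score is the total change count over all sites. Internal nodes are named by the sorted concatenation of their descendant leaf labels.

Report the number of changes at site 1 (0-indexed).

[col 0] CF: children C:{T}, F:{T} ∩→ {T}; cost 0
[col 0] CFY: children CF:{T}, Y:{C} ∪→ {C,T}; cost 1
[col 0] CFJY: children CFY:{C,T}, J:{T} ∩→ {T}; cost 0
[col 1] CF: children C:{C}, F:{C} ∩→ {C}; cost 0
[col 1] CFY: children CF:{C}, Y:{G} ∪→ {C,G}; cost 1
[col 1] CFJY: children CFY:{C,G}, J:{T} ∪→ {C,G,T}; cost 1
[col 2] CF: children C:{T}, F:{T} ∩→ {T}; cost 0
[col 2] CFY: children CF:{T}, Y:{C} ∪→ {C,T}; cost 1
[col 2] CFJY: children CFY:{C,T}, J:{T} ∩→ {T}; cost 0
[col 3] CF: children C:{G}, F:{C} ∪→ {C,G}; cost 1
[col 3] CFY: children CF:{C,G}, Y:{C} ∩→ {C}; cost 0
[col 3] CFJY: children CFY:{C}, J:{T} ∪→ {C,T}; cost 1
[col 4] CF: children C:{G}, F:{A} ∪→ {A,G}; cost 1
[col 4] CFY: children CF:{A,G}, Y:{A} ∩→ {A}; cost 0
[col 4] CFJY: children CFY:{A}, J:{G} ∪→ {A,G}; cost 1
[col 5] CF: children C:{C}, F:{A} ∪→ {A,C}; cost 1
[col 5] CFY: children CF:{A,C}, Y:{A} ∩→ {A}; cost 0
[col 5] CFJY: children CFY:{A}, J:{G} ∪→ {A,G}; cost 1
[col 6] CF: children C:{C}, F:{C} ∩→ {C}; cost 0
[col 6] CFY: children CF:{C}, Y:{A} ∪→ {A,C}; cost 1
[col 6] CFJY: children CFY:{A,C}, J:{G} ∪→ {A,C,G}; cost 1
[col 7] CF: children C:{C}, F:{A} ∪→ {A,C}; cost 1
[col 7] CFY: children CF:{A,C}, Y:{G} ∪→ {A,C,G}; cost 1
[col 7] CFJY: children CFY:{A,C,G}, J:{T} ∪→ {A,C,G,T}; cost 1
per-site changes: [1, 2, 1, 2, 2, 2, 2, 3]; total = 15

2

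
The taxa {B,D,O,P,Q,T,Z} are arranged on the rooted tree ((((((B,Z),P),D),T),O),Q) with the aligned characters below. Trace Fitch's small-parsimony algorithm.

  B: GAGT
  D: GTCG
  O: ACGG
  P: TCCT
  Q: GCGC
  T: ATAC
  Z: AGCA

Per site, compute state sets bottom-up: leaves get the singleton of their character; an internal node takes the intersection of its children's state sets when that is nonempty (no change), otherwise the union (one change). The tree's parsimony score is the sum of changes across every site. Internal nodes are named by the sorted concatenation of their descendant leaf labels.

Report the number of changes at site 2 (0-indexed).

site 0, node BZ: B={G} ∪ Z={A} → {A,G} (+1)
site 0, node BPZ: BZ={A,G} ∪ P={T} → {A,G,T} (+1)
site 0, node BDPZ: BPZ={A,G,T} ∩ D={G} → {G} (+0)
site 0, node BDPTZ: BDPZ={G} ∪ T={A} → {A,G} (+1)
site 0, node BDOPTZ: BDPTZ={A,G} ∩ O={A} → {A} (+0)
site 0, node BDOPQTZ: BDOPTZ={A} ∪ Q={G} → {A,G} (+1)
site 1, node BZ: B={A} ∪ Z={G} → {A,G} (+1)
site 1, node BPZ: BZ={A,G} ∪ P={C} → {A,C,G} (+1)
site 1, node BDPZ: BPZ={A,C,G} ∪ D={T} → {A,C,G,T} (+1)
site 1, node BDPTZ: BDPZ={A,C,G,T} ∩ T={T} → {T} (+0)
site 1, node BDOPTZ: BDPTZ={T} ∪ O={C} → {C,T} (+1)
site 1, node BDOPQTZ: BDOPTZ={C,T} ∩ Q={C} → {C} (+0)
site 2, node BZ: B={G} ∪ Z={C} → {C,G} (+1)
site 2, node BPZ: BZ={C,G} ∩ P={C} → {C} (+0)
site 2, node BDPZ: BPZ={C} ∩ D={C} → {C} (+0)
site 2, node BDPTZ: BDPZ={C} ∪ T={A} → {A,C} (+1)
site 2, node BDOPTZ: BDPTZ={A,C} ∪ O={G} → {A,C,G} (+1)
site 2, node BDOPQTZ: BDOPTZ={A,C,G} ∩ Q={G} → {G} (+0)
site 3, node BZ: B={T} ∪ Z={A} → {A,T} (+1)
site 3, node BPZ: BZ={A,T} ∩ P={T} → {T} (+0)
site 3, node BDPZ: BPZ={T} ∪ D={G} → {G,T} (+1)
site 3, node BDPTZ: BDPZ={G,T} ∪ T={C} → {C,G,T} (+1)
site 3, node BDOPTZ: BDPTZ={C,G,T} ∩ O={G} → {G} (+0)
site 3, node BDOPQTZ: BDOPTZ={G} ∪ Q={C} → {C,G} (+1)
per-site changes: [4, 4, 3, 4]; total = 15

3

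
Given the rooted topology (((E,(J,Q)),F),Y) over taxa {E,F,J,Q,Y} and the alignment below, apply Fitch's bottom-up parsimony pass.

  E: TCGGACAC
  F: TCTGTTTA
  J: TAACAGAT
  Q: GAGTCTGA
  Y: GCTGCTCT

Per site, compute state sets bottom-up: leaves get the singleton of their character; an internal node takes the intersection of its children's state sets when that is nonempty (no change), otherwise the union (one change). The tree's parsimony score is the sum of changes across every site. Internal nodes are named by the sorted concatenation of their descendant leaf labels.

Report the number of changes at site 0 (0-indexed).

2

JQ@0: {T} ∪ {G} = {G,T} (union, +1)
EJQ@0: {T} ∩ {G,T} = {T} (intersection, +0)
EFJQ@0: {T} ∩ {T} = {T} (intersection, +0)
EFJQY@0: {T} ∪ {G} = {G,T} (union, +1)
JQ@1: {A} ∩ {A} = {A} (intersection, +0)
EJQ@1: {C} ∪ {A} = {A,C} (union, +1)
EFJQ@1: {A,C} ∩ {C} = {C} (intersection, +0)
EFJQY@1: {C} ∩ {C} = {C} (intersection, +0)
JQ@2: {A} ∪ {G} = {A,G} (union, +1)
EJQ@2: {G} ∩ {A,G} = {G} (intersection, +0)
EFJQ@2: {G} ∪ {T} = {G,T} (union, +1)
EFJQY@2: {G,T} ∩ {T} = {T} (intersection, +0)
JQ@3: {C} ∪ {T} = {C,T} (union, +1)
EJQ@3: {G} ∪ {C,T} = {C,G,T} (union, +1)
EFJQ@3: {C,G,T} ∩ {G} = {G} (intersection, +0)
EFJQY@3: {G} ∩ {G} = {G} (intersection, +0)
JQ@4: {A} ∪ {C} = {A,C} (union, +1)
EJQ@4: {A} ∩ {A,C} = {A} (intersection, +0)
EFJQ@4: {A} ∪ {T} = {A,T} (union, +1)
EFJQY@4: {A,T} ∪ {C} = {A,C,T} (union, +1)
JQ@5: {G} ∪ {T} = {G,T} (union, +1)
EJQ@5: {C} ∪ {G,T} = {C,G,T} (union, +1)
EFJQ@5: {C,G,T} ∩ {T} = {T} (intersection, +0)
EFJQY@5: {T} ∩ {T} = {T} (intersection, +0)
JQ@6: {A} ∪ {G} = {A,G} (union, +1)
EJQ@6: {A} ∩ {A,G} = {A} (intersection, +0)
EFJQ@6: {A} ∪ {T} = {A,T} (union, +1)
EFJQY@6: {A,T} ∪ {C} = {A,C,T} (union, +1)
JQ@7: {T} ∪ {A} = {A,T} (union, +1)
EJQ@7: {C} ∪ {A,T} = {A,C,T} (union, +1)
EFJQ@7: {A,C,T} ∩ {A} = {A} (intersection, +0)
EFJQY@7: {A} ∪ {T} = {A,T} (union, +1)
per-site changes: [2, 1, 2, 2, 3, 2, 3, 3]; total = 18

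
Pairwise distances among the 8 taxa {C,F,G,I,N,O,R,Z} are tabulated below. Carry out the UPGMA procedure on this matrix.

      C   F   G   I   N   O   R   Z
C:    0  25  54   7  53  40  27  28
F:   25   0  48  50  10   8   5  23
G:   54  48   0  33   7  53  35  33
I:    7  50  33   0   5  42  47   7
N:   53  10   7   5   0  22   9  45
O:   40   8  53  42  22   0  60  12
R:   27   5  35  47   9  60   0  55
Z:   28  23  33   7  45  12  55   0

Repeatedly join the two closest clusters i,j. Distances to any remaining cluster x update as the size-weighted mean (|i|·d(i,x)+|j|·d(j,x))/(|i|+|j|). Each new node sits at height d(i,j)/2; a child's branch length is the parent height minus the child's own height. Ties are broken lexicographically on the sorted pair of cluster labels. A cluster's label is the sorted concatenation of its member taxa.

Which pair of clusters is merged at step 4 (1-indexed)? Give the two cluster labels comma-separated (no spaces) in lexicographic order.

step 1: merge (F,R) at d=5; branch lengths F→5/2, R→5/2; new cluster FR
  updated: d(C,FR)=26, d(FR,G)=83/2, d(FR,I)=97/2, d(FR,N)=19/2, d(FR,O)=34, d(FR,Z)=39
step 2: merge (I,N) at d=5; branch lengths I→5/2, N→5/2; new cluster IN
  updated: d(C,IN)=30, d(FR,IN)=29, d(G,IN)=20, d(IN,O)=32, d(IN,Z)=26
step 3: merge (O,Z) at d=12; branch lengths O→6, Z→6; new cluster OZ
  updated: d(C,OZ)=34, d(FR,OZ)=73/2, d(G,OZ)=43, d(IN,OZ)=29
step 4: merge (G,IN) at d=20; branch lengths G→10, IN→15/2; new cluster GIN
  updated: d(C,GIN)=38, d(FR,GIN)=199/6, d(GIN,OZ)=101/3
step 5: merge (C,FR) at d=26; branch lengths C→13, FR→21/2; new cluster CFR
  updated: d(CFR,GIN)=313/9, d(CFR,OZ)=107/3
step 6: merge (GIN,OZ) at d=101/3; branch lengths GIN→41/6, OZ→65/6; new cluster GINOZ
  updated: d(CFR,GINOZ)=527/15
step 7: merge (CFR,GINOZ) at d=527/15; branch lengths CFR→137/30, GINOZ→11/15; new cluster CFGINORZ
final tree: ((C:13,(F:5/2,R:5/2):21/2):137/30,((G:10,(I:5/2,N:5/2):15/2):41/6,(O:6,Z:6):65/6):11/15)
total length: 2579/30

G,IN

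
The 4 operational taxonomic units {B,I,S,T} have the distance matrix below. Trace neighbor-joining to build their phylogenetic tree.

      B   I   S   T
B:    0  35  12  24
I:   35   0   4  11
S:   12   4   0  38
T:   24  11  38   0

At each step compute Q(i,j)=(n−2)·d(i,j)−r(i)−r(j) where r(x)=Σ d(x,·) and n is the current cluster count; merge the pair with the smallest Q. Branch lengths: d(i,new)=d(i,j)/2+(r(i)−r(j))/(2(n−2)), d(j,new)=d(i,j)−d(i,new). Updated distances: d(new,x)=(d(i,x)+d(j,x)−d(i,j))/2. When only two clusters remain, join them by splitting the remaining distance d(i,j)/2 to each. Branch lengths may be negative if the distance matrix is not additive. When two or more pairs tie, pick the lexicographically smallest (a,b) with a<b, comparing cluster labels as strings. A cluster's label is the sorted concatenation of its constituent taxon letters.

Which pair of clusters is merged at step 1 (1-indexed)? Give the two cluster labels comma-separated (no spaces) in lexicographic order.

B,S

iteration 1: select B,S (d=12, Q=-101); attach at lengths (41/4, 7/4); label the merged cluster BS
  updated: d(BS,I)=27/2, d(BS,T)=25
iteration 2: select BS,I (d=27/2, Q=-99/2); attach at lengths (55/4, -1/4); label the merged cluster BIS
  updated: d(BIS,T)=45/4
iteration 3: select BIS,T (d=45/4); attach at lengths (45/8, 45/8); label the merged cluster BIST
final tree: (((B:41/4,S:7/4):55/4,I:-1/4):45/8,T:45/8)
total length: 147/4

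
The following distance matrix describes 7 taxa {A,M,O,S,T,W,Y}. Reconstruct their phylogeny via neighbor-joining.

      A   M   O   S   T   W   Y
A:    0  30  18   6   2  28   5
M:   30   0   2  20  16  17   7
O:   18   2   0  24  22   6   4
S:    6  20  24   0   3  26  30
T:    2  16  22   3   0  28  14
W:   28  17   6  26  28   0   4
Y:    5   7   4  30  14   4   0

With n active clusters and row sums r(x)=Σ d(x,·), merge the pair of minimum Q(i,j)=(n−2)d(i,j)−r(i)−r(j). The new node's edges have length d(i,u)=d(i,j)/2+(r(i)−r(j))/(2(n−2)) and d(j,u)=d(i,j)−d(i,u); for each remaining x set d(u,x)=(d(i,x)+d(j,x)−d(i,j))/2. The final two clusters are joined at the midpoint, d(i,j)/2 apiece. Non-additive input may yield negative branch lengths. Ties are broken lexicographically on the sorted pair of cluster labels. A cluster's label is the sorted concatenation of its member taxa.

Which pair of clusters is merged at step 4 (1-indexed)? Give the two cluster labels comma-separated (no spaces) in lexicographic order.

AST,Y

step 1: merge (S,T) at d=3, Q=-179; branch lengths S→39/10, T→-9/10; new cluster ST
  updated: d(A,ST)=5/2, d(M,ST)=33/2, d(O,ST)=43/2, d(ST,W)=51/2, d(ST,Y)=41/2
step 2: merge (A,ST) at d=5/2, Q=-160; branch lengths A→7/8, ST→13/8; new cluster AST
  updated: d(AST,M)=22, d(AST,O)=37/2, d(AST,W)=51/2, d(AST,Y)=23/2
step 3: merge (M,O) at d=2, Q=-145/2; branch lengths M→47/12, O→-23/12; new cluster MO
  updated: d(AST,MO)=77/4, d(MO,W)=21/2, d(MO,Y)=9/2
step 4: merge (AST,Y) at d=23/2, Q=-213/4; branch lengths AST→237/16, Y→-53/16; new cluster ASTY
  updated: d(ASTY,MO)=49/8, d(ASTY,W)=9
step 5: merge (ASTY,MO) at d=49/8, Q=-205/8; branch lengths ASTY→37/16, MO→61/16; new cluster AMOSTY
  updated: d(AMOSTY,W)=107/16
step 6: merge (AMOSTY,W) at d=107/16; branch lengths AMOSTY→107/32, W→107/32; new cluster AMOSTWY
final tree: ((((A:7/8,(S:39/10,T:-9/10):13/8):237/16,Y:-53/16):37/16,(M:47/12,O:-23/12):61/16):107/32,W:107/32)
total length: 509/16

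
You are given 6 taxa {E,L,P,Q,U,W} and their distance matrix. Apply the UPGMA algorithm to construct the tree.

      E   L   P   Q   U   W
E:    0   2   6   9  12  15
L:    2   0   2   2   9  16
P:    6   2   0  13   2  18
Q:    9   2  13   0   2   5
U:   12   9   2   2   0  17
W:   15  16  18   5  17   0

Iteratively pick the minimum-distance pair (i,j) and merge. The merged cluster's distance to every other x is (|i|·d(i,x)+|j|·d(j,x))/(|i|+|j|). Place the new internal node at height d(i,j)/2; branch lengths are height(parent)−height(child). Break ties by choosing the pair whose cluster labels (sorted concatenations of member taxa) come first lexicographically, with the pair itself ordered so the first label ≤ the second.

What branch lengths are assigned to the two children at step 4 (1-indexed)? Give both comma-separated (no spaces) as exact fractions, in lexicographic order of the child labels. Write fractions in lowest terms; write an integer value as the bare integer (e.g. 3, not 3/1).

1. join E+L (d=2) ⇒ EL; edges |E|=1, |L|=1
  updated: d(EL,P)=4, d(EL,Q)=11/2, d(EL,U)=21/2, d(EL,W)=31/2
2. join P+U (d=2) ⇒ PU; edges |P|=1, |U|=1
  updated: d(EL,PU)=29/4, d(PU,Q)=15/2, d(PU,W)=35/2
3. join Q+W (d=5) ⇒ QW; edges |Q|=5/2, |W|=5/2
  updated: d(EL,QW)=21/2, d(PU,QW)=25/2
4. join EL+PU (d=29/4) ⇒ ELPU; edges |EL|=21/8, |PU|=21/8
  updated: d(ELPU,QW)=23/2
5. join ELPU+QW (d=23/2) ⇒ ELPQUW; edges |ELPU|=17/8, |QW|=13/4
final tree: (((E:1,L:1):21/8,(P:1,U:1):21/8):17/8,(Q:5/2,W:5/2):13/4)
total length: 157/8

21/8,21/8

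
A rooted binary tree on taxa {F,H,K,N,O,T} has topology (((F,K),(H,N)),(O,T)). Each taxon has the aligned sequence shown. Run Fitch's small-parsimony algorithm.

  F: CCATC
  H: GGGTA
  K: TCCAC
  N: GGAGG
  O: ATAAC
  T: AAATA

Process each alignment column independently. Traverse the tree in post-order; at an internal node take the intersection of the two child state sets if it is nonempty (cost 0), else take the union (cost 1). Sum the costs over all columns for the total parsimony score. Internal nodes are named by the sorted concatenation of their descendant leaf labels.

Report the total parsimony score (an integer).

14

[col 0] FK: children F:{C}, K:{T} ∪→ {C,T}; cost 1
[col 0] HN: children H:{G}, N:{G} ∩→ {G}; cost 0
[col 0] FHKN: children FK:{C,T}, HN:{G} ∪→ {C,G,T}; cost 1
[col 0] OT: children O:{A}, T:{A} ∩→ {A}; cost 0
[col 0] FHKNOT: children FHKN:{C,G,T}, OT:{A} ∪→ {A,C,G,T}; cost 1
[col 1] FK: children F:{C}, K:{C} ∩→ {C}; cost 0
[col 1] HN: children H:{G}, N:{G} ∩→ {G}; cost 0
[col 1] FHKN: children FK:{C}, HN:{G} ∪→ {C,G}; cost 1
[col 1] OT: children O:{T}, T:{A} ∪→ {A,T}; cost 1
[col 1] FHKNOT: children FHKN:{C,G}, OT:{A,T} ∪→ {A,C,G,T}; cost 1
[col 2] FK: children F:{A}, K:{C} ∪→ {A,C}; cost 1
[col 2] HN: children H:{G}, N:{A} ∪→ {A,G}; cost 1
[col 2] FHKN: children FK:{A,C}, HN:{A,G} ∩→ {A}; cost 0
[col 2] OT: children O:{A}, T:{A} ∩→ {A}; cost 0
[col 2] FHKNOT: children FHKN:{A}, OT:{A} ∩→ {A}; cost 0
[col 3] FK: children F:{T}, K:{A} ∪→ {A,T}; cost 1
[col 3] HN: children H:{T}, N:{G} ∪→ {G,T}; cost 1
[col 3] FHKN: children FK:{A,T}, HN:{G,T} ∩→ {T}; cost 0
[col 3] OT: children O:{A}, T:{T} ∪→ {A,T}; cost 1
[col 3] FHKNOT: children FHKN:{T}, OT:{A,T} ∩→ {T}; cost 0
[col 4] FK: children F:{C}, K:{C} ∩→ {C}; cost 0
[col 4] HN: children H:{A}, N:{G} ∪→ {A,G}; cost 1
[col 4] FHKN: children FK:{C}, HN:{A,G} ∪→ {A,C,G}; cost 1
[col 4] OT: children O:{C}, T:{A} ∪→ {A,C}; cost 1
[col 4] FHKNOT: children FHKN:{A,C,G}, OT:{A,C} ∩→ {A,C}; cost 0
per-site changes: [3, 3, 2, 3, 3]; total = 14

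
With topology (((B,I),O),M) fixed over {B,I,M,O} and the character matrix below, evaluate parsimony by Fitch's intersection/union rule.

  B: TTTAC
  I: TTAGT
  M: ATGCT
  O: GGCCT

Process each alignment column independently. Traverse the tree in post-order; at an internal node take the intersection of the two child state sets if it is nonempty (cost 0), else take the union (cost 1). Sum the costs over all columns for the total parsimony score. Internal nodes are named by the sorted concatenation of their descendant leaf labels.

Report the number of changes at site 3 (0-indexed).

[col 0] BI: children B:{T}, I:{T} ∩→ {T}; cost 0
[col 0] BIO: children BI:{T}, O:{G} ∪→ {G,T}; cost 1
[col 0] BIMO: children BIO:{G,T}, M:{A} ∪→ {A,G,T}; cost 1
[col 1] BI: children B:{T}, I:{T} ∩→ {T}; cost 0
[col 1] BIO: children BI:{T}, O:{G} ∪→ {G,T}; cost 1
[col 1] BIMO: children BIO:{G,T}, M:{T} ∩→ {T}; cost 0
[col 2] BI: children B:{T}, I:{A} ∪→ {A,T}; cost 1
[col 2] BIO: children BI:{A,T}, O:{C} ∪→ {A,C,T}; cost 1
[col 2] BIMO: children BIO:{A,C,T}, M:{G} ∪→ {A,C,G,T}; cost 1
[col 3] BI: children B:{A}, I:{G} ∪→ {A,G}; cost 1
[col 3] BIO: children BI:{A,G}, O:{C} ∪→ {A,C,G}; cost 1
[col 3] BIMO: children BIO:{A,C,G}, M:{C} ∩→ {C}; cost 0
[col 4] BI: children B:{C}, I:{T} ∪→ {C,T}; cost 1
[col 4] BIO: children BI:{C,T}, O:{T} ∩→ {T}; cost 0
[col 4] BIMO: children BIO:{T}, M:{T} ∩→ {T}; cost 0
per-site changes: [2, 1, 3, 2, 1]; total = 9

2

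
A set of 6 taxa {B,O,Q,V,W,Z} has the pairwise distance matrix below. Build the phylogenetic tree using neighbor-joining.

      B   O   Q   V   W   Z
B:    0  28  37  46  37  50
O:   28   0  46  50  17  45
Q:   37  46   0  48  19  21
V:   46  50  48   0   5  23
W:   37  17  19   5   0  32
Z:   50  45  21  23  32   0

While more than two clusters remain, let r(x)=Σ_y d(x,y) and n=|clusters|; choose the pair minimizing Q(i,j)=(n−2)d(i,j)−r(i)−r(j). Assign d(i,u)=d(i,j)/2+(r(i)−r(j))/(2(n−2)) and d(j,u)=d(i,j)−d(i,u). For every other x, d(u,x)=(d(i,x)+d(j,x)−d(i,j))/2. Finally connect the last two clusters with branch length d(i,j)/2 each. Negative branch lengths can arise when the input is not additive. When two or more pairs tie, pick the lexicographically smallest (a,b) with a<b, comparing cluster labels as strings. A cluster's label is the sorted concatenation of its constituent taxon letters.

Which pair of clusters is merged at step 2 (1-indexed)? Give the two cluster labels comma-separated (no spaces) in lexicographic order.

V,W

step 1: merge (B,O) at d=28, Q=-272; branch lengths B→31/2, O→25/2; new cluster BO
  updated: d(BO,Q)=55/2, d(BO,V)=34, d(BO,W)=13, d(BO,Z)=67/2
step 2: merge (V,W) at d=5, Q=-164; branch lengths V→28/3, W→-13/3; new cluster VW
  updated: d(BO,VW)=21, d(Q,VW)=31, d(VW,Z)=25
step 3: merge (BO,VW) at d=21, Q=-117; branch lengths BO→47/4, VW→37/4; new cluster BOVW
  updated: d(BOVW,Q)=75/4, d(BOVW,Z)=75/4
step 4: merge (BOVW,Q) at d=75/4, Q=-117/2; branch lengths BOVW→33/4, Q→21/2; new cluster BOQVW
  updated: d(BOQVW,Z)=21/2
step 5: merge (BOQVW,Z) at d=21/2; branch lengths BOQVW→21/4, Z→21/4; new cluster BOQVWZ
final tree: ((((B:31/2,O:25/2):47/4,(V:28/3,W:-13/3):37/4):33/4,Q:21/2):21/4,Z:21/4)
total length: 333/4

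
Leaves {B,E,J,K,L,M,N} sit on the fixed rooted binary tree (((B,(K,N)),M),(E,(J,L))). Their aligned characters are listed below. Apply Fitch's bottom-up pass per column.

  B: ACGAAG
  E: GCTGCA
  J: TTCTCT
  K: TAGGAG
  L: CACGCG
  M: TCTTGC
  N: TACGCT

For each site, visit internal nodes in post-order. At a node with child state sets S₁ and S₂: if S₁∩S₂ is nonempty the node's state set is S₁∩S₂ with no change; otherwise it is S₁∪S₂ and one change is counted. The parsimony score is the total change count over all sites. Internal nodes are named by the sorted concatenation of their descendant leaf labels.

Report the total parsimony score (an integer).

19

site 0, node KN: K={T} ∩ N={T} → {T} (+0)
site 0, node BKN: B={A} ∪ KN={T} → {A,T} (+1)
site 0, node BKMN: BKN={A,T} ∩ M={T} → {T} (+0)
site 0, node JL: J={T} ∪ L={C} → {C,T} (+1)
site 0, node EJL: E={G} ∪ JL={C,T} → {C,G,T} (+1)
site 0, node BEJKLMN: BKMN={T} ∩ EJL={C,G,T} → {T} (+0)
site 1, node KN: K={A} ∩ N={A} → {A} (+0)
site 1, node BKN: B={C} ∪ KN={A} → {A,C} (+1)
site 1, node BKMN: BKN={A,C} ∩ M={C} → {C} (+0)
site 1, node JL: J={T} ∪ L={A} → {A,T} (+1)
site 1, node EJL: E={C} ∪ JL={A,T} → {A,C,T} (+1)
site 1, node BEJKLMN: BKMN={C} ∩ EJL={A,C,T} → {C} (+0)
site 2, node KN: K={G} ∪ N={C} → {C,G} (+1)
site 2, node BKN: B={G} ∩ KN={C,G} → {G} (+0)
site 2, node BKMN: BKN={G} ∪ M={T} → {G,T} (+1)
site 2, node JL: J={C} ∩ L={C} → {C} (+0)
site 2, node EJL: E={T} ∪ JL={C} → {C,T} (+1)
site 2, node BEJKLMN: BKMN={G,T} ∩ EJL={C,T} → {T} (+0)
site 3, node KN: K={G} ∩ N={G} → {G} (+0)
site 3, node BKN: B={A} ∪ KN={G} → {A,G} (+1)
site 3, node BKMN: BKN={A,G} ∪ M={T} → {A,G,T} (+1)
site 3, node JL: J={T} ∪ L={G} → {G,T} (+1)
site 3, node EJL: E={G} ∩ JL={G,T} → {G} (+0)
site 3, node BEJKLMN: BKMN={A,G,T} ∩ EJL={G} → {G} (+0)
site 4, node KN: K={A} ∪ N={C} → {A,C} (+1)
site 4, node BKN: B={A} ∩ KN={A,C} → {A} (+0)
site 4, node BKMN: BKN={A} ∪ M={G} → {A,G} (+1)
site 4, node JL: J={C} ∩ L={C} → {C} (+0)
site 4, node EJL: E={C} ∩ JL={C} → {C} (+0)
site 4, node BEJKLMN: BKMN={A,G} ∪ EJL={C} → {A,C,G} (+1)
site 5, node KN: K={G} ∪ N={T} → {G,T} (+1)
site 5, node BKN: B={G} ∩ KN={G,T} → {G} (+0)
site 5, node BKMN: BKN={G} ∪ M={C} → {C,G} (+1)
site 5, node JL: J={T} ∪ L={G} → {G,T} (+1)
site 5, node EJL: E={A} ∪ JL={G,T} → {A,G,T} (+1)
site 5, node BEJKLMN: BKMN={C,G} ∩ EJL={A,G,T} → {G} (+0)
per-site changes: [3, 3, 3, 3, 3, 4]; total = 19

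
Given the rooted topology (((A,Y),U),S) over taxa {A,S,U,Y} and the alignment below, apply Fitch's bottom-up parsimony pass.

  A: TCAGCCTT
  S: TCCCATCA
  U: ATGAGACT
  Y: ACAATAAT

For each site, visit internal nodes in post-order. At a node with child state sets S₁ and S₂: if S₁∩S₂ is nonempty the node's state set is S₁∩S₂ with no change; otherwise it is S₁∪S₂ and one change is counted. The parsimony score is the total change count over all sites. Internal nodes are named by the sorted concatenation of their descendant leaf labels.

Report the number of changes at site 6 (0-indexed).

2

AY@0: {T} ∪ {A} = {A,T} (union, +1)
AUY@0: {A,T} ∩ {A} = {A} (intersection, +0)
ASUY@0: {A} ∪ {T} = {A,T} (union, +1)
AY@1: {C} ∩ {C} = {C} (intersection, +0)
AUY@1: {C} ∪ {T} = {C,T} (union, +1)
ASUY@1: {C,T} ∩ {C} = {C} (intersection, +0)
AY@2: {A} ∩ {A} = {A} (intersection, +0)
AUY@2: {A} ∪ {G} = {A,G} (union, +1)
ASUY@2: {A,G} ∪ {C} = {A,C,G} (union, +1)
AY@3: {G} ∪ {A} = {A,G} (union, +1)
AUY@3: {A,G} ∩ {A} = {A} (intersection, +0)
ASUY@3: {A} ∪ {C} = {A,C} (union, +1)
AY@4: {C} ∪ {T} = {C,T} (union, +1)
AUY@4: {C,T} ∪ {G} = {C,G,T} (union, +1)
ASUY@4: {C,G,T} ∪ {A} = {A,C,G,T} (union, +1)
AY@5: {C} ∪ {A} = {A,C} (union, +1)
AUY@5: {A,C} ∩ {A} = {A} (intersection, +0)
ASUY@5: {A} ∪ {T} = {A,T} (union, +1)
AY@6: {T} ∪ {A} = {A,T} (union, +1)
AUY@6: {A,T} ∪ {C} = {A,C,T} (union, +1)
ASUY@6: {A,C,T} ∩ {C} = {C} (intersection, +0)
AY@7: {T} ∩ {T} = {T} (intersection, +0)
AUY@7: {T} ∩ {T} = {T} (intersection, +0)
ASUY@7: {T} ∪ {A} = {A,T} (union, +1)
per-site changes: [2, 1, 2, 2, 3, 2, 2, 1]; total = 15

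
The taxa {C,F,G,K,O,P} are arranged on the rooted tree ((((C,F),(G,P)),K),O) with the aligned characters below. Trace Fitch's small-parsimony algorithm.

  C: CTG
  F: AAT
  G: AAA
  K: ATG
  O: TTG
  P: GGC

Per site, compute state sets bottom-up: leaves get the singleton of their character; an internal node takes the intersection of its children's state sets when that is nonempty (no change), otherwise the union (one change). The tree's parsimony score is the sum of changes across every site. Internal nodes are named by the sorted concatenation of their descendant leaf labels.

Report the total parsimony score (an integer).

[col 0] CF: children C:{C}, F:{A} ∪→ {A,C}; cost 1
[col 0] GP: children G:{A}, P:{G} ∪→ {A,G}; cost 1
[col 0] CFGP: children CF:{A,C}, GP:{A,G} ∩→ {A}; cost 0
[col 0] CFGKP: children CFGP:{A}, K:{A} ∩→ {A}; cost 0
[col 0] CFGKOP: children CFGKP:{A}, O:{T} ∪→ {A,T}; cost 1
[col 1] CF: children C:{T}, F:{A} ∪→ {A,T}; cost 1
[col 1] GP: children G:{A}, P:{G} ∪→ {A,G}; cost 1
[col 1] CFGP: children CF:{A,T}, GP:{A,G} ∩→ {A}; cost 0
[col 1] CFGKP: children CFGP:{A}, K:{T} ∪→ {A,T}; cost 1
[col 1] CFGKOP: children CFGKP:{A,T}, O:{T} ∩→ {T}; cost 0
[col 2] CF: children C:{G}, F:{T} ∪→ {G,T}; cost 1
[col 2] GP: children G:{A}, P:{C} ∪→ {A,C}; cost 1
[col 2] CFGP: children CF:{G,T}, GP:{A,C} ∪→ {A,C,G,T}; cost 1
[col 2] CFGKP: children CFGP:{A,C,G,T}, K:{G} ∩→ {G}; cost 0
[col 2] CFGKOP: children CFGKP:{G}, O:{G} ∩→ {G}; cost 0
per-site changes: [3, 3, 3]; total = 9

9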